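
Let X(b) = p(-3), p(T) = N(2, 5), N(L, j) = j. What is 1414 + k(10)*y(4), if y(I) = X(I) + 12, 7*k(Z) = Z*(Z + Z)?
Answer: 13298/7 ≈ 1899.7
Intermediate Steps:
k(Z) = 2*Z²/7 (k(Z) = (Z*(Z + Z))/7 = (Z*(2*Z))/7 = (2*Z²)/7 = 2*Z²/7)
p(T) = 5
X(b) = 5
y(I) = 17 (y(I) = 5 + 12 = 17)
1414 + k(10)*y(4) = 1414 + ((2/7)*10²)*17 = 1414 + ((2/7)*100)*17 = 1414 + (200/7)*17 = 1414 + 3400/7 = 13298/7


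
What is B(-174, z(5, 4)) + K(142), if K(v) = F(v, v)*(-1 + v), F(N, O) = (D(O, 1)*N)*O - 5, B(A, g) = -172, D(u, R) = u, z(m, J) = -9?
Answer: 403722731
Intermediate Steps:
F(N, O) = -5 + N*O**2 (F(N, O) = (O*N)*O - 5 = (N*O)*O - 5 = N*O**2 - 5 = -5 + N*O**2)
K(v) = (-1 + v)*(-5 + v**3) (K(v) = (-5 + v*v**2)*(-1 + v) = (-5 + v**3)*(-1 + v) = (-1 + v)*(-5 + v**3))
B(-174, z(5, 4)) + K(142) = -172 + (-1 + 142)*(-5 + 142**3) = -172 + 141*(-5 + 2863288) = -172 + 141*2863283 = -172 + 403722903 = 403722731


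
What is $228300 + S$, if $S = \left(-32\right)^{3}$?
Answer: $195532$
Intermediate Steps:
$S = -32768$
$228300 + S = 228300 - 32768 = 195532$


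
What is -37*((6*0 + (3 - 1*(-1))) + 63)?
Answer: -2479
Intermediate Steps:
-37*((6*0 + (3 - 1*(-1))) + 63) = -37*((0 + (3 + 1)) + 63) = -37*((0 + 4) + 63) = -37*(4 + 63) = -37*67 = -2479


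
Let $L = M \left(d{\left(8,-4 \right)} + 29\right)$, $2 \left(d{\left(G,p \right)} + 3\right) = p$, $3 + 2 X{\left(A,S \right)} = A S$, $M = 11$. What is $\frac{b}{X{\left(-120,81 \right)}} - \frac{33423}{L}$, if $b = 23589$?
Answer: $- \frac{37491869}{285208} \approx -131.45$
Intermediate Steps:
$X{\left(A,S \right)} = - \frac{3}{2} + \frac{A S}{2}$
$d{\left(G,p \right)} = -3 + \frac{p}{2}$
$L = 264$ ($L = 11 \left(\left(-3 + \frac{1}{2} \left(-4\right)\right) + 29\right) = 11 \left(\left(-3 - 2\right) + 29\right) = 11 \left(-5 + 29\right) = 11 \cdot 24 = 264$)
$\frac{b}{X{\left(-120,81 \right)}} - \frac{33423}{L} = \frac{23589}{- \frac{3}{2} + \frac{1}{2} \left(-120\right) 81} - \frac{33423}{264} = \frac{23589}{- \frac{3}{2} - 4860} - \frac{11141}{88} = \frac{23589}{- \frac{9723}{2}} - \frac{11141}{88} = 23589 \left(- \frac{2}{9723}\right) - \frac{11141}{88} = - \frac{15726}{3241} - \frac{11141}{88} = - \frac{37491869}{285208}$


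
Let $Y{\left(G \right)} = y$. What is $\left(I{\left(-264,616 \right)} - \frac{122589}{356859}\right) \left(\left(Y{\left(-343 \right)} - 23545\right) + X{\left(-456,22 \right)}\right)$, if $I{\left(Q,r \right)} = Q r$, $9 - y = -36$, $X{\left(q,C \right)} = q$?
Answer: $\frac{154473506694820}{39651} \approx 3.8958 \cdot 10^{9}$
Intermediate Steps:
$y = 45$ ($y = 9 - -36 = 9 + 36 = 45$)
$Y{\left(G \right)} = 45$
$\left(I{\left(-264,616 \right)} - \frac{122589}{356859}\right) \left(\left(Y{\left(-343 \right)} - 23545\right) + X{\left(-456,22 \right)}\right) = \left(\left(-264\right) 616 - \frac{122589}{356859}\right) \left(\left(45 - 23545\right) - 456\right) = \left(-162624 - \frac{13621}{39651}\right) \left(-23500 - 456\right) = \left(-162624 - \frac{13621}{39651}\right) \left(-23956\right) = \left(- \frac{6448217845}{39651}\right) \left(-23956\right) = \frac{154473506694820}{39651}$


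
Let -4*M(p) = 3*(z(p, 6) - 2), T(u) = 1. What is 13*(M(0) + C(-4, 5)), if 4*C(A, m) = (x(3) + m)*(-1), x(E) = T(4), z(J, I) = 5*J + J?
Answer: 0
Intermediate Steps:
z(J, I) = 6*J
x(E) = 1
M(p) = 3/2 - 9*p/2 (M(p) = -3*(6*p - 2)/4 = -3*(-2 + 6*p)/4 = -(-6 + 18*p)/4 = 3/2 - 9*p/2)
C(A, m) = -¼ - m/4 (C(A, m) = ((1 + m)*(-1))/4 = (-1 - m)/4 = -¼ - m/4)
13*(M(0) + C(-4, 5)) = 13*((3/2 - 9/2*0) + (-¼ - ¼*5)) = 13*((3/2 + 0) + (-¼ - 5/4)) = 13*(3/2 - 3/2) = 13*0 = 0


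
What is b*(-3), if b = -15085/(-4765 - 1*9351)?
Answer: -45255/14116 ≈ -3.2059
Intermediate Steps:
b = 15085/14116 (b = -15085/(-4765 - 9351) = -15085/(-14116) = -15085*(-1/14116) = 15085/14116 ≈ 1.0686)
b*(-3) = (15085/14116)*(-3) = -45255/14116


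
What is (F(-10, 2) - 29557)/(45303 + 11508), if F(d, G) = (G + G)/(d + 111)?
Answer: -2985253/5737911 ≈ -0.52027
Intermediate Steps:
F(d, G) = 2*G/(111 + d) (F(d, G) = (2*G)/(111 + d) = 2*G/(111 + d))
(F(-10, 2) - 29557)/(45303 + 11508) = (2*2/(111 - 10) - 29557)/(45303 + 11508) = (2*2/101 - 29557)/56811 = (2*2*(1/101) - 29557)*(1/56811) = (4/101 - 29557)*(1/56811) = -2985253/101*1/56811 = -2985253/5737911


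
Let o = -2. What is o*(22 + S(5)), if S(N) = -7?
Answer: -30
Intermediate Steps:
o*(22 + S(5)) = -2*(22 - 7) = -2*15 = -30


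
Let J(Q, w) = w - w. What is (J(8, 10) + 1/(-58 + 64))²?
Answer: 1/36 ≈ 0.027778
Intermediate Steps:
J(Q, w) = 0
(J(8, 10) + 1/(-58 + 64))² = (0 + 1/(-58 + 64))² = (0 + 1/6)² = (0 + ⅙)² = (⅙)² = 1/36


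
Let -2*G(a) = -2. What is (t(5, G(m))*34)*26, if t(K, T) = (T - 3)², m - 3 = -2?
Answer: 3536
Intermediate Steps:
m = 1 (m = 3 - 2 = 1)
G(a) = 1 (G(a) = -½*(-2) = 1)
t(K, T) = (-3 + T)²
(t(5, G(m))*34)*26 = ((-3 + 1)²*34)*26 = ((-2)²*34)*26 = (4*34)*26 = 136*26 = 3536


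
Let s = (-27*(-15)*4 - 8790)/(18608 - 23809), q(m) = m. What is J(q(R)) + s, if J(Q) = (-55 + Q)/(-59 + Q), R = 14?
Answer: 535891/234045 ≈ 2.2897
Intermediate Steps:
s = 7170/5201 (s = (405*4 - 8790)/(-5201) = (1620 - 8790)*(-1/5201) = -7170*(-1/5201) = 7170/5201 ≈ 1.3786)
J(Q) = (-55 + Q)/(-59 + Q)
J(q(R)) + s = (-55 + 14)/(-59 + 14) + 7170/5201 = -41/(-45) + 7170/5201 = -1/45*(-41) + 7170/5201 = 41/45 + 7170/5201 = 535891/234045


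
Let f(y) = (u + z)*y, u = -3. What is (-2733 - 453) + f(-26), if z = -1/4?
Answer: -6203/2 ≈ -3101.5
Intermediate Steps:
z = -¼ (z = -1*¼ = -¼ ≈ -0.25000)
f(y) = -13*y/4 (f(y) = (-3 - ¼)*y = -13*y/4)
(-2733 - 453) + f(-26) = (-2733 - 453) - 13/4*(-26) = -3186 + 169/2 = -6203/2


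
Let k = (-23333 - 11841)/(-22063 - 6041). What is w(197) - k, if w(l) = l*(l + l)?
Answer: 1090670549/14052 ≈ 77617.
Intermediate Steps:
k = 17587/14052 (k = -35174/(-28104) = -35174*(-1/28104) = 17587/14052 ≈ 1.2516)
w(l) = 2*l**2 (w(l) = l*(2*l) = 2*l**2)
w(197) - k = 2*197**2 - 1*17587/14052 = 2*38809 - 17587/14052 = 77618 - 17587/14052 = 1090670549/14052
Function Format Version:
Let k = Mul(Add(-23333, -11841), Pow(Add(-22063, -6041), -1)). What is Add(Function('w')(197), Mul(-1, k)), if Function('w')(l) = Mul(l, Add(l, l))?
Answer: Rational(1090670549, 14052) ≈ 77617.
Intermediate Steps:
k = Rational(17587, 14052) (k = Mul(-35174, Pow(-28104, -1)) = Mul(-35174, Rational(-1, 28104)) = Rational(17587, 14052) ≈ 1.2516)
Function('w')(l) = Mul(2, Pow(l, 2)) (Function('w')(l) = Mul(l, Mul(2, l)) = Mul(2, Pow(l, 2)))
Add(Function('w')(197), Mul(-1, k)) = Add(Mul(2, Pow(197, 2)), Mul(-1, Rational(17587, 14052))) = Add(Mul(2, 38809), Rational(-17587, 14052)) = Add(77618, Rational(-17587, 14052)) = Rational(1090670549, 14052)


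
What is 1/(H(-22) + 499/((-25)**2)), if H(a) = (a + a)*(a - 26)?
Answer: 625/1320499 ≈ 0.00047331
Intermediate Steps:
H(a) = 2*a*(-26 + a) (H(a) = (2*a)*(-26 + a) = 2*a*(-26 + a))
1/(H(-22) + 499/((-25)**2)) = 1/(2*(-22)*(-26 - 22) + 499/((-25)**2)) = 1/(2*(-22)*(-48) + 499/625) = 1/(2112 + 499*(1/625)) = 1/(2112 + 499/625) = 1/(1320499/625) = 625/1320499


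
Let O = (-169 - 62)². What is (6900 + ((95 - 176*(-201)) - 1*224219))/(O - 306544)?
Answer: 181848/253183 ≈ 0.71825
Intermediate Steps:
O = 53361 (O = (-231)² = 53361)
(6900 + ((95 - 176*(-201)) - 1*224219))/(O - 306544) = (6900 + ((95 - 176*(-201)) - 1*224219))/(53361 - 306544) = (6900 + ((95 + 35376) - 224219))/(-253183) = (6900 + (35471 - 224219))*(-1/253183) = (6900 - 188748)*(-1/253183) = -181848*(-1/253183) = 181848/253183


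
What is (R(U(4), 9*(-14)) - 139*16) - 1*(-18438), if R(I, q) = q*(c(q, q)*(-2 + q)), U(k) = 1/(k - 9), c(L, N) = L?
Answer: -2015914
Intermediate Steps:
U(k) = 1/(-9 + k)
R(I, q) = q²*(-2 + q) (R(I, q) = q*(q*(-2 + q)) = q²*(-2 + q))
(R(U(4), 9*(-14)) - 139*16) - 1*(-18438) = ((9*(-14))²*(-2 + 9*(-14)) - 139*16) - 1*(-18438) = ((-126)²*(-2 - 126) - 2224) + 18438 = (15876*(-128) - 2224) + 18438 = (-2032128 - 2224) + 18438 = -2034352 + 18438 = -2015914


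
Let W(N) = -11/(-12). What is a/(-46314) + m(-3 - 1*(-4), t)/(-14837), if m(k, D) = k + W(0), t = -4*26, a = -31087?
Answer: 922298101/1374321636 ≈ 0.67109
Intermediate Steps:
W(N) = 11/12 (W(N) = -11*(-1/12) = 11/12)
t = -104
m(k, D) = 11/12 + k (m(k, D) = k + 11/12 = 11/12 + k)
a/(-46314) + m(-3 - 1*(-4), t)/(-14837) = -31087/(-46314) + (11/12 + (-3 - 1*(-4)))/(-14837) = -31087*(-1/46314) + (11/12 + (-3 + 4))*(-1/14837) = 31087/46314 + (11/12 + 1)*(-1/14837) = 31087/46314 + (23/12)*(-1/14837) = 31087/46314 - 23/178044 = 922298101/1374321636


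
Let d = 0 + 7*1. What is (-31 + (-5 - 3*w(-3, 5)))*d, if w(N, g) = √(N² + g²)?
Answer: -252 - 21*√34 ≈ -374.45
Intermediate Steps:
d = 7 (d = 0 + 7 = 7)
(-31 + (-5 - 3*w(-3, 5)))*d = (-31 + (-5 - 3*√((-3)² + 5²)))*7 = (-31 + (-5 - 3*√(9 + 25)))*7 = (-31 + (-5 - 3*√34))*7 = (-36 - 3*√34)*7 = -252 - 21*√34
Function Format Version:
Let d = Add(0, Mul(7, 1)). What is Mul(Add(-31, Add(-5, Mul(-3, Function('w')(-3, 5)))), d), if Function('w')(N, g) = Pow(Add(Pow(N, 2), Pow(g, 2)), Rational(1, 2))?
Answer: Add(-252, Mul(-21, Pow(34, Rational(1, 2)))) ≈ -374.45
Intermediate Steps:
d = 7 (d = Add(0, 7) = 7)
Mul(Add(-31, Add(-5, Mul(-3, Function('w')(-3, 5)))), d) = Mul(Add(-31, Add(-5, Mul(-3, Pow(Add(Pow(-3, 2), Pow(5, 2)), Rational(1, 2))))), 7) = Mul(Add(-31, Add(-5, Mul(-3, Pow(Add(9, 25), Rational(1, 2))))), 7) = Mul(Add(-31, Add(-5, Mul(-3, Pow(34, Rational(1, 2))))), 7) = Mul(Add(-36, Mul(-3, Pow(34, Rational(1, 2)))), 7) = Add(-252, Mul(-21, Pow(34, Rational(1, 2))))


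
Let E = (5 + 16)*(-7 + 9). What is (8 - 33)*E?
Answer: -1050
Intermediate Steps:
E = 42 (E = 21*2 = 42)
(8 - 33)*E = (8 - 33)*42 = -25*42 = -1050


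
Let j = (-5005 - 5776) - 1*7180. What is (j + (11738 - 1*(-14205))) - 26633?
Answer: -18651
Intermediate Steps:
j = -17961 (j = -10781 - 7180 = -17961)
(j + (11738 - 1*(-14205))) - 26633 = (-17961 + (11738 - 1*(-14205))) - 26633 = (-17961 + (11738 + 14205)) - 26633 = (-17961 + 25943) - 26633 = 7982 - 26633 = -18651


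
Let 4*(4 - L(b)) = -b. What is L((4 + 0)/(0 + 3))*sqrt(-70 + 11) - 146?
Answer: -146 + 13*I*sqrt(59)/3 ≈ -146.0 + 33.285*I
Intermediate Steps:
L(b) = 4 + b/4 (L(b) = 4 - (-1)*b/4 = 4 + b/4)
L((4 + 0)/(0 + 3))*sqrt(-70 + 11) - 146 = (4 + ((4 + 0)/(0 + 3))/4)*sqrt(-70 + 11) - 146 = (4 + (4/3)/4)*sqrt(-59) - 146 = (4 + (4*(1/3))/4)*(I*sqrt(59)) - 146 = (4 + (1/4)*(4/3))*(I*sqrt(59)) - 146 = (4 + 1/3)*(I*sqrt(59)) - 146 = 13*(I*sqrt(59))/3 - 146 = 13*I*sqrt(59)/3 - 146 = -146 + 13*I*sqrt(59)/3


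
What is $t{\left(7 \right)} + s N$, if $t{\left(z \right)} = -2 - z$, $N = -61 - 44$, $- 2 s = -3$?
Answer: $- \frac{333}{2} \approx -166.5$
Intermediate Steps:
$s = \frac{3}{2}$ ($s = \left(- \frac{1}{2}\right) \left(-3\right) = \frac{3}{2} \approx 1.5$)
$N = -105$ ($N = -61 - 44 = -105$)
$t{\left(7 \right)} + s N = \left(-2 - 7\right) + \frac{3}{2} \left(-105\right) = \left(-2 - 7\right) - \frac{315}{2} = -9 - \frac{315}{2} = - \frac{333}{2}$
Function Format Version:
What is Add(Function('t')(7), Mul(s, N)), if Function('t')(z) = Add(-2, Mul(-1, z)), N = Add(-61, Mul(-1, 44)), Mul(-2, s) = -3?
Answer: Rational(-333, 2) ≈ -166.50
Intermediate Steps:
s = Rational(3, 2) (s = Mul(Rational(-1, 2), -3) = Rational(3, 2) ≈ 1.5000)
N = -105 (N = Add(-61, -44) = -105)
Add(Function('t')(7), Mul(s, N)) = Add(Add(-2, Mul(-1, 7)), Mul(Rational(3, 2), -105)) = Add(Add(-2, -7), Rational(-315, 2)) = Add(-9, Rational(-315, 2)) = Rational(-333, 2)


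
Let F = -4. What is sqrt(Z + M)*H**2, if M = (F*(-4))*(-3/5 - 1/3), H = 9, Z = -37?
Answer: 27*I*sqrt(11685)/5 ≈ 583.72*I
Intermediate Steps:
M = -224/15 (M = (-4*(-4))*(-3/5 - 1/3) = 16*(-3*1/5 - 1*1/3) = 16*(-3/5 - 1/3) = 16*(-14/15) = -224/15 ≈ -14.933)
sqrt(Z + M)*H**2 = sqrt(-37 - 224/15)*9**2 = sqrt(-779/15)*81 = (I*sqrt(11685)/15)*81 = 27*I*sqrt(11685)/5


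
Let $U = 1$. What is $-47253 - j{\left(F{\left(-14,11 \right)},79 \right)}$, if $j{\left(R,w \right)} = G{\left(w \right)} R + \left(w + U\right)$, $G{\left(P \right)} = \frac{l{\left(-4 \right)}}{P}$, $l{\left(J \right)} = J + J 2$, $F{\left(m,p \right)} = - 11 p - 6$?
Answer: $- \frac{3740831}{79} \approx -47352.0$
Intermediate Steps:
$F{\left(m,p \right)} = -6 - 11 p$
$l{\left(J \right)} = 3 J$ ($l{\left(J \right)} = J + 2 J = 3 J$)
$G{\left(P \right)} = - \frac{12}{P}$ ($G{\left(P \right)} = \frac{3 \left(-4\right)}{P} = - \frac{12}{P}$)
$j{\left(R,w \right)} = 1 + w - \frac{12 R}{w}$ ($j{\left(R,w \right)} = - \frac{12}{w} R + \left(w + 1\right) = - \frac{12 R}{w} + \left(1 + w\right) = 1 + w - \frac{12 R}{w}$)
$-47253 - j{\left(F{\left(-14,11 \right)},79 \right)} = -47253 - \left(1 + 79 - \frac{12 \left(-6 - 121\right)}{79}\right) = -47253 - \left(1 + 79 - 12 \left(-6 - 121\right) \frac{1}{79}\right) = -47253 - \left(1 + 79 - \left(-1524\right) \frac{1}{79}\right) = -47253 - \left(1 + 79 + \frac{1524}{79}\right) = -47253 - \frac{7844}{79} = - \frac{3740831}{79}$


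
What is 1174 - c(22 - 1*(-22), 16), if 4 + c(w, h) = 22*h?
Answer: 826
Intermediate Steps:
c(w, h) = -4 + 22*h
1174 - c(22 - 1*(-22), 16) = 1174 - (-4 + 22*16) = 1174 - (-4 + 352) = 1174 - 1*348 = 1174 - 348 = 826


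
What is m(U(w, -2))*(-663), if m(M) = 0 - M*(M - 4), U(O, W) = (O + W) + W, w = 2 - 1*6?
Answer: 63648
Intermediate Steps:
w = -4 (w = 2 - 6 = -4)
U(O, W) = O + 2*W
m(M) = -M*(-4 + M) (m(M) = 0 - M*(-4 + M) = -M*(-4 + M))
m(U(w, -2))*(-663) = ((-4 + 2*(-2))*(4 - (-4 + 2*(-2))))*(-663) = ((-4 - 4)*(4 - (-4 - 4)))*(-663) = -8*(4 - 1*(-8))*(-663) = -8*(4 + 8)*(-663) = -8*12*(-663) = -96*(-663) = 63648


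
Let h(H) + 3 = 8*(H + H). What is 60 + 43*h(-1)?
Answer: -757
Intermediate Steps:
h(H) = -3 + 16*H (h(H) = -3 + 8*(H + H) = -3 + 8*(2*H) = -3 + 16*H)
60 + 43*h(-1) = 60 + 43*(-3 + 16*(-1)) = 60 + 43*(-3 - 16) = 60 + 43*(-19) = 60 - 817 = -757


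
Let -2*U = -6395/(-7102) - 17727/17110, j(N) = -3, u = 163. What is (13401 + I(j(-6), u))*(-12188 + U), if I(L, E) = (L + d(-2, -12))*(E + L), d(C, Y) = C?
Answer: -4665580930140702/30378805 ≈ -1.5358e+8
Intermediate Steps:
I(L, E) = (-2 + L)*(E + L) (I(L, E) = (L - 2)*(E + L) = (-2 + L)*(E + L))
U = 2059838/30378805 (U = -(-6395/(-7102) - 17727/17110)/2 = -(-6395*(-1/7102) - 17727*1/17110)/2 = -(6395/7102 - 17727/17110)/2 = -1/2*(-4119676/30378805) = 2059838/30378805 ≈ 0.067805)
(13401 + I(j(-6), u))*(-12188 + U) = (13401 + ((-3)**2 - 2*163 - 2*(-3) + 163*(-3)))*(-12188 + 2059838/30378805) = (13401 + (9 - 326 + 6 - 489))*(-370254815502/30378805) = (13401 - 800)*(-370254815502/30378805) = 12601*(-370254815502/30378805) = -4665580930140702/30378805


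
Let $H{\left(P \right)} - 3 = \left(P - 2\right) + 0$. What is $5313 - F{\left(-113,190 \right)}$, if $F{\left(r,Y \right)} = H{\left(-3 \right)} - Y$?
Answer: $5505$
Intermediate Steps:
$H{\left(P \right)} = 1 + P$ ($H{\left(P \right)} = 3 + \left(\left(P - 2\right) + 0\right) = 3 + \left(\left(-2 + P\right) + 0\right) = 3 + \left(-2 + P\right) = 1 + P$)
$F{\left(r,Y \right)} = -2 - Y$ ($F{\left(r,Y \right)} = \left(1 - 3\right) - Y = -2 - Y$)
$5313 - F{\left(-113,190 \right)} = 5313 - \left(-2 - 190\right) = 5313 - -192 = 5313 + 192 = 5505$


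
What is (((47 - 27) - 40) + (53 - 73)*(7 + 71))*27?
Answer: -42660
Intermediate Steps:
(((47 - 27) - 40) + (53 - 73)*(7 + 71))*27 = ((20 - 40) - 20*78)*27 = (-20 - 1560)*27 = -1580*27 = -42660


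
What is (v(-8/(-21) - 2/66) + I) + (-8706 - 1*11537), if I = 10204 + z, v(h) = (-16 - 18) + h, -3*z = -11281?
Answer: -1458145/231 ≈ -6312.3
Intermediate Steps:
z = 11281/3 (z = -⅓*(-11281) = 11281/3 ≈ 3760.3)
v(h) = -34 + h
I = 41893/3 (I = 10204 + 11281/3 = 41893/3 ≈ 13964.)
(v(-8/(-21) - 2/66) + I) + (-8706 - 1*11537) = ((-34 + (-8/(-21) - 2/66)) + 41893/3) + (-8706 - 1*11537) = ((-34 + (-8*(-1/21) - 2*1/66)) + 41893/3) + (-8706 - 11537) = ((-34 + (8/21 - 1/33)) + 41893/3) - 20243 = ((-34 + 27/77) + 41893/3) - 20243 = (-2591/77 + 41893/3) - 20243 = 3217988/231 - 20243 = -1458145/231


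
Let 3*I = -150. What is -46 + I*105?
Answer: -5296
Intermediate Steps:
I = -50 (I = (⅓)*(-150) = -50)
-46 + I*105 = -46 - 50*105 = -46 - 5250 = -5296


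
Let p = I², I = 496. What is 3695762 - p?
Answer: 3449746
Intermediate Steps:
p = 246016 (p = 496² = 246016)
3695762 - p = 3695762 - 1*246016 = 3695762 - 246016 = 3449746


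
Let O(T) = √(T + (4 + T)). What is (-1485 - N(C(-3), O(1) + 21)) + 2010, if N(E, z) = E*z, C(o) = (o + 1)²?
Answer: 441 - 4*√6 ≈ 431.20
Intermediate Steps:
O(T) = √(4 + 2*T)
C(o) = (1 + o)²
(-1485 - N(C(-3), O(1) + 21)) + 2010 = (-1485 - (1 - 3)²*(√(4 + 2*1) + 21)) + 2010 = (-1485 - (-2)²*(√(4 + 2) + 21)) + 2010 = (-1485 - 4*(√6 + 21)) + 2010 = (-1485 - 4*(21 + √6)) + 2010 = (-1485 - (84 + 4*√6)) + 2010 = (-1485 + (-84 - 4*√6)) + 2010 = (-1569 - 4*√6) + 2010 = 441 - 4*√6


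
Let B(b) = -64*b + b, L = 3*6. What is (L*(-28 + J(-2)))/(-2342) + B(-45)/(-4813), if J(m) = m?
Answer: -2020275/5636023 ≈ -0.35846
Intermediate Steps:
L = 18
B(b) = -63*b
(L*(-28 + J(-2)))/(-2342) + B(-45)/(-4813) = (18*(-28 - 2))/(-2342) - 63*(-45)/(-4813) = (18*(-30))*(-1/2342) + 2835*(-1/4813) = -540*(-1/2342) - 2835/4813 = 270/1171 - 2835/4813 = -2020275/5636023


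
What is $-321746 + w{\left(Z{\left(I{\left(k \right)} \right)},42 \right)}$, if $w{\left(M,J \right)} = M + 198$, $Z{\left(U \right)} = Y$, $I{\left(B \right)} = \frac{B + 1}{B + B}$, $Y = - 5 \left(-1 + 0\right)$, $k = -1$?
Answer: $-321543$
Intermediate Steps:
$Y = 5$ ($Y = \left(-5\right) \left(-1\right) = 5$)
$I{\left(B \right)} = \frac{1 + B}{2 B}$
$Z{\left(U \right)} = 5$
$w{\left(M,J \right)} = 198 + M$
$-321746 + w{\left(Z{\left(I{\left(k \right)} \right)},42 \right)} = -321746 + \left(198 + 5\right) = -321746 + 203 = -321543$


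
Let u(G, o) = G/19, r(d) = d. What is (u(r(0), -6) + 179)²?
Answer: 32041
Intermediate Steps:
u(G, o) = G/19 (u(G, o) = G*(1/19) = G/19)
(u(r(0), -6) + 179)² = ((1/19)*0 + 179)² = (0 + 179)² = 179² = 32041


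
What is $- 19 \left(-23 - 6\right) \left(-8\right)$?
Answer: $-4408$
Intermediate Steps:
$- 19 \left(-23 - 6\right) \left(-8\right) = \left(-19\right) \left(-29\right) \left(-8\right) = 551 \left(-8\right) = -4408$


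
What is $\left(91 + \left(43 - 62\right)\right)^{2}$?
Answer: $5184$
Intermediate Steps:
$\left(91 + \left(43 - 62\right)\right)^{2} = \left(91 - 19\right)^{2} = 72^{2} = 5184$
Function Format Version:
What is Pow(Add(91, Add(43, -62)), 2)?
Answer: 5184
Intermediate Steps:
Pow(Add(91, Add(43, -62)), 2) = Pow(Add(91, -19), 2) = Pow(72, 2) = 5184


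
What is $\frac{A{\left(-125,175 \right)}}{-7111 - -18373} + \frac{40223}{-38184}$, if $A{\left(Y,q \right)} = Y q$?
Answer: $- \frac{71570357}{23890456} \approx -2.9958$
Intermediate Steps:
$\frac{A{\left(-125,175 \right)}}{-7111 - -18373} + \frac{40223}{-38184} = \frac{\left(-125\right) 175}{-7111 - -18373} + \frac{40223}{-38184} = - \frac{21875}{-7111 + 18373} + 40223 \left(- \frac{1}{38184}\right) = - \frac{21875}{11262} - \frac{40223}{38184} = - \frac{71570357}{23890456}$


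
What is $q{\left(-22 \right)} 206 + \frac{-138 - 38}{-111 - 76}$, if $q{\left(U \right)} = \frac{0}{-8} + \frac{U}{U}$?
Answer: $\frac{3518}{17} \approx 206.94$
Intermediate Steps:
$q{\left(U \right)} = 1$ ($q{\left(U \right)} = 0 \left(- \frac{1}{8}\right) + 1 = 0 + 1 = 1$)
$q{\left(-22 \right)} 206 + \frac{-138 - 38}{-111 - 76} = 1 \cdot 206 + \frac{-138 - 38}{-111 - 76} = 206 - \frac{176}{-187} = 206 - - \frac{16}{17} = 206 + \frac{16}{17} = \frac{3518}{17}$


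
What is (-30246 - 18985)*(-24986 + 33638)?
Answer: -425946612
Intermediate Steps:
(-30246 - 18985)*(-24986 + 33638) = -49231*8652 = -425946612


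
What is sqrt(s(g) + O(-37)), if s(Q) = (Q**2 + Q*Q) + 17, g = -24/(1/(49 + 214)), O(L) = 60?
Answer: sqrt(79682765) ≈ 8926.5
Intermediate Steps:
g = -6312 (g = -24/(1/263) = -24/1/263 = -24*263 = -6312)
s(Q) = 17 + 2*Q**2 (s(Q) = (Q**2 + Q**2) + 17 = 2*Q**2 + 17 = 17 + 2*Q**2)
sqrt(s(g) + O(-37)) = sqrt((17 + 2*(-6312)**2) + 60) = sqrt((17 + 2*39841344) + 60) = sqrt((17 + 79682688) + 60) = sqrt(79682705 + 60) = sqrt(79682765)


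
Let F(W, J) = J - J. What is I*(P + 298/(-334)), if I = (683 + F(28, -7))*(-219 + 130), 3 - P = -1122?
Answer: -11411300362/167 ≈ -6.8331e+7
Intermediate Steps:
P = 1125 (P = 3 - 1*(-1122) = 3 + 1122 = 1125)
F(W, J) = 0
I = -60787 (I = (683 + 0)*(-219 + 130) = 683*(-89) = -60787)
I*(P + 298/(-334)) = -60787*(1125 + 298/(-334)) = -60787*(1125 + 298*(-1/334)) = -60787*(1125 - 149/167) = -60787*187726/167 = -11411300362/167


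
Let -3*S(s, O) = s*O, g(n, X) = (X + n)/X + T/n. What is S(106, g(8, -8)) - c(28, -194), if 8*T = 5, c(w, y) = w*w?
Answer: -75529/96 ≈ -786.76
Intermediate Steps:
c(w, y) = w²
T = 5/8 (T = (⅛)*5 = 5/8 ≈ 0.62500)
g(n, X) = 5/(8*n) + (X + n)/X (g(n, X) = (X + n)/X + 5/(8*n) = 5/(8*n) + (X + n)/X)
S(s, O) = -O*s/3 (S(s, O) = -s*O/3 = -O*s/3)
S(106, g(8, -8)) - c(28, -194) = -⅓*(1 + (5/8)/8 + 8/(-8))*106 - 1*28² = -⅓*(1 + (5/8)*(⅛) + 8*(-⅛))*106 - 1*784 = -⅓*(1 + 5/64 - 1)*106 - 784 = -⅓*5/64*106 - 784 = -265/96 - 784 = -75529/96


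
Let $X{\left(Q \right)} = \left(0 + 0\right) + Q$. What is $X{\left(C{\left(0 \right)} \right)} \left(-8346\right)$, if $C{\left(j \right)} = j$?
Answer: $0$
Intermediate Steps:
$X{\left(Q \right)} = Q$ ($X{\left(Q \right)} = 0 + Q = Q$)
$X{\left(C{\left(0 \right)} \right)} \left(-8346\right) = 0 \left(-8346\right) = 0$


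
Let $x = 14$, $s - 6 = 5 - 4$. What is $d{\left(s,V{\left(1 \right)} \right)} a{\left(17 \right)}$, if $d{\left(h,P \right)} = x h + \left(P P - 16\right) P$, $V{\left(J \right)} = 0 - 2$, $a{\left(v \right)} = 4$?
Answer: $488$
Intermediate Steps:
$s = 7$ ($s = 6 + \left(5 - 4\right) = 6 + 1 = 7$)
$V{\left(J \right)} = -2$ ($V{\left(J \right)} = 0 - 2 = -2$)
$d{\left(h,P \right)} = 14 h + P \left(-16 + P^{2}\right)$ ($d{\left(h,P \right)} = 14 h + \left(P P - 16\right) P = 14 h + \left(P^{2} - 16\right) P = 14 h + \left(-16 + P^{2}\right) P = 14 h + P \left(-16 + P^{2}\right)$)
$d{\left(s,V{\left(1 \right)} \right)} a{\left(17 \right)} = \left(\left(-2\right)^{3} - -32 + 14 \cdot 7\right) 4 = \left(-8 + 32 + 98\right) 4 = 122 \cdot 4 = 488$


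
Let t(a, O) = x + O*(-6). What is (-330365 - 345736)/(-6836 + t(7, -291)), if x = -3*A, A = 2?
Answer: 676101/5096 ≈ 132.67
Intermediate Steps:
x = -6 (x = -3*2 = -6)
t(a, O) = -6 - 6*O (t(a, O) = -6 + O*(-6) = -6 - 6*O)
(-330365 - 345736)/(-6836 + t(7, -291)) = (-330365 - 345736)/(-6836 + (-6 - 6*(-291))) = -676101/(-6836 + (-6 + 1746)) = -676101/(-6836 + 1740) = -676101/(-5096) = -676101*(-1/5096) = 676101/5096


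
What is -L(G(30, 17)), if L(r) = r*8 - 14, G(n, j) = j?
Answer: -122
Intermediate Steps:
L(r) = -14 + 8*r (L(r) = 8*r - 14 = -14 + 8*r)
-L(G(30, 17)) = -(-14 + 8*17) = -(-14 + 136) = -1*122 = -122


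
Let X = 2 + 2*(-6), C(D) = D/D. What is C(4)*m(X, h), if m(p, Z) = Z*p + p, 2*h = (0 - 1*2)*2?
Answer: 10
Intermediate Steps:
h = -2 (h = ((0 - 1*2)*2)/2 = ((0 - 2)*2)/2 = (-2*2)/2 = (1/2)*(-4) = -2)
C(D) = 1
X = -10 (X = 2 - 12 = -10)
m(p, Z) = p + Z*p
C(4)*m(X, h) = 1*(-10*(1 - 2)) = 1*(-10*(-1)) = 1*10 = 10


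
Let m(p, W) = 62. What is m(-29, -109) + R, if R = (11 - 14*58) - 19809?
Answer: -20548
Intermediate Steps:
R = -20610 (R = (11 - 812) - 19809 = -801 - 19809 = -20610)
m(-29, -109) + R = 62 - 20610 = -20548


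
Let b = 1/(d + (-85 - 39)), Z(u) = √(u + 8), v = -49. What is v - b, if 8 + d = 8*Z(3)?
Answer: -18617/380 + √11/2090 ≈ -48.991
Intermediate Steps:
Z(u) = √(8 + u)
d = -8 + 8*√11 (d = -8 + 8*√(8 + 3) = -8 + 8*√11 ≈ 18.533)
b = 1/(-132 + 8*√11) (b = 1/((-8 + 8*√11) + (-85 - 39)) = 1/((-8 + 8*√11) - 124) = 1/(-132 + 8*√11) ≈ -0.0094816)
v - b = -49 - (-3/380 - √11/2090) = -49 + (3/380 + √11/2090) = -18617/380 + √11/2090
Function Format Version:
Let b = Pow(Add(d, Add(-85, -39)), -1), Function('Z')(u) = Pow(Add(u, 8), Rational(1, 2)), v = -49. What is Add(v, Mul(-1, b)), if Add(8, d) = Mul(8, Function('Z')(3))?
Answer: Add(Rational(-18617, 380), Mul(Rational(1, 2090), Pow(11, Rational(1, 2)))) ≈ -48.991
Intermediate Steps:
Function('Z')(u) = Pow(Add(8, u), Rational(1, 2))
d = Add(-8, Mul(8, Pow(11, Rational(1, 2)))) (d = Add(-8, Mul(8, Pow(Add(8, 3), Rational(1, 2)))) = Add(-8, Mul(8, Pow(11, Rational(1, 2)))) ≈ 18.533)
b = Pow(Add(-132, Mul(8, Pow(11, Rational(1, 2)))), -1) (b = Pow(Add(Add(-8, Mul(8, Pow(11, Rational(1, 2)))), Add(-85, -39)), -1) = Pow(Add(Add(-8, Mul(8, Pow(11, Rational(1, 2)))), -124), -1) = Pow(Add(-132, Mul(8, Pow(11, Rational(1, 2)))), -1) ≈ -0.0094816)
Add(v, Mul(-1, b)) = Add(-49, Mul(-1, Add(Rational(-3, 380), Mul(Rational(-1, 2090), Pow(11, Rational(1, 2)))))) = Add(-49, Add(Rational(3, 380), Mul(Rational(1, 2090), Pow(11, Rational(1, 2))))) = Add(Rational(-18617, 380), Mul(Rational(1, 2090), Pow(11, Rational(1, 2))))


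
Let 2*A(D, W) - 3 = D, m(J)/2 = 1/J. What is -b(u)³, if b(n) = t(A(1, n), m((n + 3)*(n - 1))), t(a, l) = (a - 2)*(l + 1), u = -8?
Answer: 0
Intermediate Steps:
m(J) = 2/J
A(D, W) = 3/2 + D/2
t(a, l) = (1 + l)*(-2 + a) (t(a, l) = (-2 + a)*(1 + l) = (1 + l)*(-2 + a))
b(n) = 0 (b(n) = -2 + (3/2 + (½)*1) - 4/((n + 3)*(n - 1)) + (3/2 + (½)*1)*(2/(((n + 3)*(n - 1)))) = -2 + (3/2 + ½) - 4/((3 + n)*(-1 + n)) + (3/2 + ½)*(2/(((3 + n)*(-1 + n)))) = -2 + 2 - 4/((-1 + n)*(3 + n)) + 2*(2/(((-1 + n)*(3 + n)))) = -2 + 2 - 4*1/((-1 + n)*(3 + n)) + 2*(2*(1/((-1 + n)*(3 + n)))) = -2 + 2 - 4/((-1 + n)*(3 + n)) + 2*(2/((-1 + n)*(3 + n))) = -2 + 2 - 4/((-1 + n)*(3 + n)) + 4/((-1 + n)*(3 + n)) = 0)
-b(u)³ = -1*0³ = -1*0 = 0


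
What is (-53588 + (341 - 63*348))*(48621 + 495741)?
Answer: -40920235902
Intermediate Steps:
(-53588 + (341 - 63*348))*(48621 + 495741) = (-53588 + (341 - 21924))*544362 = (-53588 - 21583)*544362 = -75171*544362 = -40920235902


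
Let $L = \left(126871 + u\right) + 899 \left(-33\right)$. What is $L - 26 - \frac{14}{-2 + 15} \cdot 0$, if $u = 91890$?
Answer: $189094$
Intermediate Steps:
$L = 189094$ ($L = \left(126871 + 91890\right) + 899 \left(-33\right) = 218761 - 29667 = 189094$)
$L - 26 - \frac{14}{-2 + 15} \cdot 0 = 189094 - 26 - \frac{14}{-2 + 15} \cdot 0 = 189094 - 26 - \frac{14}{13} \cdot 0 = 189094 - 26 \left(-14\right) \frac{1}{13} \cdot 0 = 189094 - 26 \left(\left(- \frac{14}{13}\right) 0\right) = 189094 - 26 \cdot 0 = 189094 - 0 = 189094 + 0 = 189094$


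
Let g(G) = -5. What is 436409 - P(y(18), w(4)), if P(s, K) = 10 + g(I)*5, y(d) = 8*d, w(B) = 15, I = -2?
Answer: 436424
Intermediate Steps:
P(s, K) = -15 (P(s, K) = 10 - 5*5 = 10 - 25 = -15)
436409 - P(y(18), w(4)) = 436409 - 1*(-15) = 436409 + 15 = 436424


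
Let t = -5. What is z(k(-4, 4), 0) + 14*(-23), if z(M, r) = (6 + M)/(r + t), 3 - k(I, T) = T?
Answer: -323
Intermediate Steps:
k(I, T) = 3 - T
z(M, r) = (6 + M)/(-5 + r) (z(M, r) = (6 + M)/(r - 5) = (6 + M)/(-5 + r))
z(k(-4, 4), 0) + 14*(-23) = (6 + (3 - 1*4))/(-5 + 0) + 14*(-23) = (6 + (3 - 4))/(-5) - 322 = -(6 - 1)/5 - 322 = -⅕*5 - 322 = -1 - 322 = -323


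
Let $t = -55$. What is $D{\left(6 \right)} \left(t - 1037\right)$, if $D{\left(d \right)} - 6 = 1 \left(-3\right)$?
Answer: $-3276$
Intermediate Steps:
$D{\left(d \right)} = 3$ ($D{\left(d \right)} = 6 + 1 \left(-3\right) = 6 - 3 = 3$)
$D{\left(6 \right)} \left(t - 1037\right) = 3 \left(-55 - 1037\right) = 3 \left(-1092\right) = -3276$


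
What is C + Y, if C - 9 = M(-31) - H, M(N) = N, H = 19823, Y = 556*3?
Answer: -18177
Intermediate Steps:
Y = 1668
C = -19845 (C = 9 + (-31 - 1*19823) = 9 + (-31 - 19823) = 9 - 19854 = -19845)
C + Y = -19845 + 1668 = -18177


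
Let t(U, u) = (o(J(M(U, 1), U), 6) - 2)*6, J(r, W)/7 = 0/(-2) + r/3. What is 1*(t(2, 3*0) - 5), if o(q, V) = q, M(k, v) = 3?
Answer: 25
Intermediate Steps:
J(r, W) = 7*r/3 (J(r, W) = 7*(0/(-2) + r/3) = 7*(0*(-½) + r*(⅓)) = 7*(0 + r/3) = 7*(r/3) = 7*r/3)
t(U, u) = 30 (t(U, u) = ((7/3)*3 - 2)*6 = (7 - 2)*6 = 5*6 = 30)
1*(t(2, 3*0) - 5) = 1*(30 - 5) = 1*25 = 25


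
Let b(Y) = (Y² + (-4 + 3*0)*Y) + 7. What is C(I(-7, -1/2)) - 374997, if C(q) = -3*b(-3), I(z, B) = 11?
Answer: -375081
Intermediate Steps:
b(Y) = 7 + Y² - 4*Y (b(Y) = (Y² + (-4 + 0)*Y) + 7 = (Y² - 4*Y) + 7 = 7 + Y² - 4*Y)
C(q) = -84 (C(q) = -3*(7 + (-3)² - 4*(-3)) = -3*(7 + 9 + 12) = -3*28 = -84)
C(I(-7, -1/2)) - 374997 = -84 - 374997 = -375081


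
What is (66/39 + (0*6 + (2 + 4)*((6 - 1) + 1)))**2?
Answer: 240100/169 ≈ 1420.7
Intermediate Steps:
(66/39 + (0*6 + (2 + 4)*((6 - 1) + 1)))**2 = (66*(1/39) + (0 + 6*(5 + 1)))**2 = (22/13 + (0 + 6*6))**2 = (22/13 + (0 + 36))**2 = (22/13 + 36)**2 = (490/13)**2 = 240100/169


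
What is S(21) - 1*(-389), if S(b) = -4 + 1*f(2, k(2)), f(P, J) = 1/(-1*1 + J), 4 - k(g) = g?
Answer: 386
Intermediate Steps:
k(g) = 4 - g
f(P, J) = 1/(-1 + J)
S(b) = -3 (S(b) = -4 + 1/(-1 + (4 - 1*2)) = -4 + 1/(-1 + (4 - 2)) = -4 + 1/(-1 + 2) = -4 + 1/1 = -4 + 1*1 = -4 + 1 = -3)
S(21) - 1*(-389) = -3 - 1*(-389) = -3 + 389 = 386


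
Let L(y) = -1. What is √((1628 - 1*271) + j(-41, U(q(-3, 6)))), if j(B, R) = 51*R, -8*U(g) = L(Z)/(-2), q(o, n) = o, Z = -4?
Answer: √21661/4 ≈ 36.794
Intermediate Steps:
U(g) = -1/16 (U(g) = -(-1)/(8*(-2)) = -(-1)*(-1)/(8*2) = -⅛*½ = -1/16)
√((1628 - 1*271) + j(-41, U(q(-3, 6)))) = √((1628 - 1*271) + 51*(-1/16)) = √((1628 - 271) - 51/16) = √(1357 - 51/16) = √(21661/16) = √21661/4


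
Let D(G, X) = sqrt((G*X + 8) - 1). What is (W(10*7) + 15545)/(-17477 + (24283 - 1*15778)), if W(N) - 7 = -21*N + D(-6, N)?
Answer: -7041/4486 - I*sqrt(413)/8972 ≈ -1.5695 - 0.0022651*I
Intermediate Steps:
D(G, X) = sqrt(7 + G*X) (D(G, X) = sqrt((8 + G*X) - 1) = sqrt(7 + G*X))
W(N) = 7 + sqrt(7 - 6*N) - 21*N (W(N) = 7 + (-21*N + sqrt(7 - 6*N)) = 7 + (sqrt(7 - 6*N) - 21*N) = 7 + sqrt(7 - 6*N) - 21*N)
(W(10*7) + 15545)/(-17477 + (24283 - 1*15778)) = ((7 + sqrt(7 - 60*7) - 210*7) + 15545)/(-17477 + (24283 - 1*15778)) = ((7 + sqrt(7 - 6*70) - 21*70) + 15545)/(-17477 + (24283 - 15778)) = ((7 + sqrt(7 - 420) - 1470) + 15545)/(-17477 + 8505) = ((7 + sqrt(-413) - 1470) + 15545)/(-8972) = ((7 + I*sqrt(413) - 1470) + 15545)*(-1/8972) = ((-1463 + I*sqrt(413)) + 15545)*(-1/8972) = (14082 + I*sqrt(413))*(-1/8972) = -7041/4486 - I*sqrt(413)/8972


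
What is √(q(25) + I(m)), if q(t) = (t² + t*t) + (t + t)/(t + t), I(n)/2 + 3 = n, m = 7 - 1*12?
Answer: √1235 ≈ 35.143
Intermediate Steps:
m = -5 (m = 7 - 12 = -5)
I(n) = -6 + 2*n
q(t) = 1 + 2*t² (q(t) = (t² + t²) + (2*t)/((2*t)) = 2*t² + (2*t)*(1/(2*t)) = 2*t² + 1 = 1 + 2*t²)
√(q(25) + I(m)) = √((1 + 2*25²) + (-6 + 2*(-5))) = √((1 + 2*625) + (-6 - 10)) = √((1 + 1250) - 16) = √(1251 - 16) = √1235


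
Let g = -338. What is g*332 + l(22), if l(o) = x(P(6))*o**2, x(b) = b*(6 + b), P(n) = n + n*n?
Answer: 863528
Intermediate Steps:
P(n) = n + n**2
l(o) = 2016*o**2 (l(o) = ((6*(1 + 6))*(6 + 6*(1 + 6)))*o**2 = ((6*7)*(6 + 6*7))*o**2 = (42*(6 + 42))*o**2 = (42*48)*o**2 = 2016*o**2)
g*332 + l(22) = -338*332 + 2016*22**2 = -112216 + 2016*484 = -112216 + 975744 = 863528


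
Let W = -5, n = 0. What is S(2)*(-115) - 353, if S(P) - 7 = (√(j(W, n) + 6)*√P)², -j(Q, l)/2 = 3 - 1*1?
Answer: -1618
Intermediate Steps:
j(Q, l) = -4 (j(Q, l) = -2*(3 - 1*1) = -2*(3 - 1) = -2*2 = -4)
S(P) = 7 + 2*P (S(P) = 7 + (√(-4 + 6)*√P)² = 7 + (√2*√P)² = 7 + 2*P)
S(2)*(-115) - 353 = (7 + 2*2)*(-115) - 353 = (7 + 4)*(-115) - 353 = 11*(-115) - 353 = -1265 - 353 = -1618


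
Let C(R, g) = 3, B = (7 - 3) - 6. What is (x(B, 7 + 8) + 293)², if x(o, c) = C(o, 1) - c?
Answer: 78961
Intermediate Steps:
B = -2 (B = 4 - 6 = -2)
x(o, c) = 3 - c
(x(B, 7 + 8) + 293)² = ((3 - (7 + 8)) + 293)² = ((3 - 1*15) + 293)² = ((3 - 15) + 293)² = (-12 + 293)² = 281² = 78961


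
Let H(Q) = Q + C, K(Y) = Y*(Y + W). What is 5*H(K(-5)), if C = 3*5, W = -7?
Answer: 375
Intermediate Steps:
C = 15
K(Y) = Y*(-7 + Y) (K(Y) = Y*(Y - 7) = Y*(-7 + Y))
H(Q) = 15 + Q (H(Q) = Q + 15 = 15 + Q)
5*H(K(-5)) = 5*(15 - 5*(-7 - 5)) = 5*(15 - 5*(-12)) = 5*(15 + 60) = 5*75 = 375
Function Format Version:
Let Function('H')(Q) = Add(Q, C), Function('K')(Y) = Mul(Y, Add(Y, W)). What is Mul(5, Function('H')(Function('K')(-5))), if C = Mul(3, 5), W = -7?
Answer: 375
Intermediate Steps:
C = 15
Function('K')(Y) = Mul(Y, Add(-7, Y)) (Function('K')(Y) = Mul(Y, Add(Y, -7)) = Mul(Y, Add(-7, Y)))
Function('H')(Q) = Add(15, Q) (Function('H')(Q) = Add(Q, 15) = Add(15, Q))
Mul(5, Function('H')(Function('K')(-5))) = Mul(5, Add(15, Mul(-5, Add(-7, -5)))) = Mul(5, Add(15, Mul(-5, -12))) = Mul(5, Add(15, 60)) = Mul(5, 75) = 375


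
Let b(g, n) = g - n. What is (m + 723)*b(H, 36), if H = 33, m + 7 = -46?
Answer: -2010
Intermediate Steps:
m = -53 (m = -7 - 46 = -53)
(m + 723)*b(H, 36) = (-53 + 723)*(33 - 1*36) = 670*(33 - 36) = 670*(-3) = -2010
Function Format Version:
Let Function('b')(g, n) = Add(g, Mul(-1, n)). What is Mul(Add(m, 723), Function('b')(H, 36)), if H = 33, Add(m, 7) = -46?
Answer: -2010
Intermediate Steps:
m = -53 (m = Add(-7, -46) = -53)
Mul(Add(m, 723), Function('b')(H, 36)) = Mul(Add(-53, 723), Add(33, Mul(-1, 36))) = Mul(670, Add(33, -36)) = Mul(670, -3) = -2010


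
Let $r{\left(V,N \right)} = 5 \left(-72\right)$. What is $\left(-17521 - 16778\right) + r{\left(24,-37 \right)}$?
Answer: $-34659$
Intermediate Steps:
$r{\left(V,N \right)} = -360$
$\left(-17521 - 16778\right) + r{\left(24,-37 \right)} = \left(-17521 - 16778\right) - 360 = -34299 - 360 = -34659$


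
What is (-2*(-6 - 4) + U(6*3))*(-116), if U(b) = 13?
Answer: -3828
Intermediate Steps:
(-2*(-6 - 4) + U(6*3))*(-116) = (-2*(-6 - 4) + 13)*(-116) = (-2*(-10) + 13)*(-116) = (20 + 13)*(-116) = 33*(-116) = -3828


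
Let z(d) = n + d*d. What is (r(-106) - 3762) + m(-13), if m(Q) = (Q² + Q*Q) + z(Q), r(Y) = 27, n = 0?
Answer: -3228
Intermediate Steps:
z(d) = d² (z(d) = 0 + d*d = 0 + d² = d²)
m(Q) = 3*Q² (m(Q) = (Q² + Q*Q) + Q² = (Q² + Q²) + Q² = 2*Q² + Q² = 3*Q²)
(r(-106) - 3762) + m(-13) = (27 - 3762) + 3*(-13)² = -3735 + 3*169 = -3735 + 507 = -3228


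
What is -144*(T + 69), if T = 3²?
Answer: -11232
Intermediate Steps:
T = 9
-144*(T + 69) = -144*(9 + 69) = -144*78 = -11232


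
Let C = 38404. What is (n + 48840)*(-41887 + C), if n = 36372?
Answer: -296793396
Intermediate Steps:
(n + 48840)*(-41887 + C) = (36372 + 48840)*(-41887 + 38404) = 85212*(-3483) = -296793396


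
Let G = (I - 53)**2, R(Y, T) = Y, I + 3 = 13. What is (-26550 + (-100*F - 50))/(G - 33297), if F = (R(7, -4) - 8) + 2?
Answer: 6675/7862 ≈ 0.84902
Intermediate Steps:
I = 10 (I = -3 + 13 = 10)
G = 1849 (G = (10 - 53)**2 = (-43)**2 = 1849)
F = 1 (F = (7 - 8) + 2 = -1 + 2 = 1)
(-26550 + (-100*F - 50))/(G - 33297) = (-26550 + (-100*1 - 50))/(1849 - 33297) = (-26550 + (-100 - 50))/(-31448) = (-26550 - 150)*(-1/31448) = -26700*(-1/31448) = 6675/7862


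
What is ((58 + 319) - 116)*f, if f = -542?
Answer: -141462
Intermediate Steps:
((58 + 319) - 116)*f = ((58 + 319) - 116)*(-542) = (377 - 116)*(-542) = 261*(-542) = -141462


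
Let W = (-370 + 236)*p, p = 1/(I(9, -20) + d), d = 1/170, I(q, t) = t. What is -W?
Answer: -22780/3399 ≈ -6.7020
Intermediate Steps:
d = 1/170 ≈ 0.0058824
p = -170/3399 (p = 1/(-20 + 1/170) = 1/(-3399/170) = -170/3399 ≈ -0.050015)
W = 22780/3399 (W = (-370 + 236)*(-170/3399) = -134*(-170/3399) = 22780/3399 ≈ 6.7020)
-W = -1*22780/3399 = -22780/3399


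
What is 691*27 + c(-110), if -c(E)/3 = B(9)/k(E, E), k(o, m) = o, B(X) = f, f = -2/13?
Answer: 13339752/715 ≈ 18657.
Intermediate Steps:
f = -2/13 (f = -2*1/13 = -2/13 ≈ -0.15385)
B(X) = -2/13
c(E) = 6/(13*E) (c(E) = -(-6)/(13*E) = 6/(13*E))
691*27 + c(-110) = 691*27 + (6/13)/(-110) = 18657 + (6/13)*(-1/110) = 18657 - 3/715 = 13339752/715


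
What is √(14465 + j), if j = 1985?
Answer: 5*√658 ≈ 128.26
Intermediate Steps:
√(14465 + j) = √(14465 + 1985) = √16450 = 5*√658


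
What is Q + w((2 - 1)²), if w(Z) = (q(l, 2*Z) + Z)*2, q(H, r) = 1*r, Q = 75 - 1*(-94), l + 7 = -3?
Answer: 175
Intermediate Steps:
l = -10 (l = -7 - 3 = -10)
Q = 169 (Q = 75 + 94 = 169)
q(H, r) = r
w(Z) = 6*Z (w(Z) = (2*Z + Z)*2 = (3*Z)*2 = 6*Z)
Q + w((2 - 1)²) = 169 + 6*(2 - 1)² = 169 + 6*1² = 169 + 6*1 = 169 + 6 = 175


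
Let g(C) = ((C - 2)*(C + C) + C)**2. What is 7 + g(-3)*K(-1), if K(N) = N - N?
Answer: 7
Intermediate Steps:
K(N) = 0
g(C) = (C + 2*C*(-2 + C))**2 (g(C) = ((-2 + C)*(2*C) + C)**2 = (2*C*(-2 + C) + C)**2 = (C + 2*C*(-2 + C))**2)
7 + g(-3)*K(-1) = 7 + ((-3)**2*(-3 + 2*(-3))**2)*0 = 7 + (9*(-3 - 6)**2)*0 = 7 + (9*(-9)**2)*0 = 7 + (9*81)*0 = 7 + 729*0 = 7 + 0 = 7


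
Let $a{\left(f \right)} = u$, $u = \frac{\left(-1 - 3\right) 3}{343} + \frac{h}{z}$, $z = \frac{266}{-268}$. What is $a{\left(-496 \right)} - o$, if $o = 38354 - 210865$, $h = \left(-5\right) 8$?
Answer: $\frac{1124516599}{6517} \approx 1.7255 \cdot 10^{5}$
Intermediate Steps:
$z = - \frac{133}{134}$ ($z = 266 \left(- \frac{1}{268}\right) = - \frac{133}{134} \approx -0.99254$)
$h = -40$
$o = -172511$
$u = \frac{262412}{6517}$ ($u = \frac{\left(-1 - 3\right) 3}{343} - \frac{40}{- \frac{133}{134}} = \left(-4\right) 3 \cdot \frac{1}{343} - - \frac{5360}{133} = \left(-12\right) \frac{1}{343} + \frac{5360}{133} = - \frac{12}{343} + \frac{5360}{133} = \frac{262412}{6517} \approx 40.266$)
$a{\left(f \right)} = \frac{262412}{6517}$
$a{\left(-496 \right)} - o = \frac{262412}{6517} - -172511 = \frac{262412}{6517} + 172511 = \frac{1124516599}{6517}$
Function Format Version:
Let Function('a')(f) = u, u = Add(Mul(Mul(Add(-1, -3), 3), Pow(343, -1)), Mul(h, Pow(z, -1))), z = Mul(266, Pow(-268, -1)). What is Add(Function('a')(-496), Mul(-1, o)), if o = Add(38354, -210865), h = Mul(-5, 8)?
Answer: Rational(1124516599, 6517) ≈ 1.7255e+5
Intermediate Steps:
z = Rational(-133, 134) (z = Mul(266, Rational(-1, 268)) = Rational(-133, 134) ≈ -0.99254)
h = -40
o = -172511
u = Rational(262412, 6517) (u = Add(Mul(Mul(Add(-1, -3), 3), Pow(343, -1)), Mul(-40, Pow(Rational(-133, 134), -1))) = Add(Mul(Mul(-4, 3), Rational(1, 343)), Mul(-40, Rational(-134, 133))) = Add(Mul(-12, Rational(1, 343)), Rational(5360, 133)) = Add(Rational(-12, 343), Rational(5360, 133)) = Rational(262412, 6517) ≈ 40.266)
Function('a')(f) = Rational(262412, 6517)
Add(Function('a')(-496), Mul(-1, o)) = Add(Rational(262412, 6517), Mul(-1, -172511)) = Add(Rational(262412, 6517), 172511) = Rational(1124516599, 6517)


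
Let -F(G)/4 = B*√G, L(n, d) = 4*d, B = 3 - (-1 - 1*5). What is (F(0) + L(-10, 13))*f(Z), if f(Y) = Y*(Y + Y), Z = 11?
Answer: 12584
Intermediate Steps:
B = 9 (B = 3 - (-1 - 5) = 3 - 1*(-6) = 3 + 6 = 9)
f(Y) = 2*Y² (f(Y) = Y*(2*Y) = 2*Y²)
F(G) = -36*√G
(F(0) + L(-10, 13))*f(Z) = (-36*√0 + 4*13)*(2*11²) = (-36*0 + 52)*(2*121) = (0 + 52)*242 = 52*242 = 12584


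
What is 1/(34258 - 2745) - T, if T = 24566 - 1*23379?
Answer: -37405930/31513 ≈ -1187.0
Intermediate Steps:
T = 1187 (T = 24566 - 23379 = 1187)
1/(34258 - 2745) - T = 1/(34258 - 2745) - 1*1187 = 1/31513 - 1187 = -37405930/31513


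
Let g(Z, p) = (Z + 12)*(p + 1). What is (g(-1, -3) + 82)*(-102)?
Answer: -6120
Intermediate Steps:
g(Z, p) = (1 + p)*(12 + Z) (g(Z, p) = (12 + Z)*(1 + p) = (1 + p)*(12 + Z))
(g(-1, -3) + 82)*(-102) = ((12 - 1 + 12*(-3) - 1*(-3)) + 82)*(-102) = ((12 - 1 - 36 + 3) + 82)*(-102) = (-22 + 82)*(-102) = 60*(-102) = -6120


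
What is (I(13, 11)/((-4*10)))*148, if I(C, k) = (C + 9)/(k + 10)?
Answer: -407/105 ≈ -3.8762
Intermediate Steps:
I(C, k) = (9 + C)/(10 + k)
(I(13, 11)/((-4*10)))*148 = (((9 + 13)/(10 + 11))/((-4*10)))*148 = ((22/21)/(-40))*148 = -22/840*148 = -1/40*22/21*148 = -11/420*148 = -407/105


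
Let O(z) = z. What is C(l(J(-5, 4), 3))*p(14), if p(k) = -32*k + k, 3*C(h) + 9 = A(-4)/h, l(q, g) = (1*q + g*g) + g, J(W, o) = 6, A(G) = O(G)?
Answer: 36022/27 ≈ 1334.1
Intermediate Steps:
A(G) = G
l(q, g) = g + q + g² (l(q, g) = (q + g²) + g = g + q + g²)
C(h) = -3 - 4/(3*h) (C(h) = -3 + (-4/h)/3 = -3 - 4/(3*h))
p(k) = -31*k
C(l(J(-5, 4), 3))*p(14) = (-3 - 4/(3*(3 + 6 + 3²)))*(-31*14) = (-3 - 4/(3*(3 + 6 + 9)))*(-434) = (-3 - 4/3/18)*(-434) = (-3 - 4/3*1/18)*(-434) = (-3 - 2/27)*(-434) = -83/27*(-434) = 36022/27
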